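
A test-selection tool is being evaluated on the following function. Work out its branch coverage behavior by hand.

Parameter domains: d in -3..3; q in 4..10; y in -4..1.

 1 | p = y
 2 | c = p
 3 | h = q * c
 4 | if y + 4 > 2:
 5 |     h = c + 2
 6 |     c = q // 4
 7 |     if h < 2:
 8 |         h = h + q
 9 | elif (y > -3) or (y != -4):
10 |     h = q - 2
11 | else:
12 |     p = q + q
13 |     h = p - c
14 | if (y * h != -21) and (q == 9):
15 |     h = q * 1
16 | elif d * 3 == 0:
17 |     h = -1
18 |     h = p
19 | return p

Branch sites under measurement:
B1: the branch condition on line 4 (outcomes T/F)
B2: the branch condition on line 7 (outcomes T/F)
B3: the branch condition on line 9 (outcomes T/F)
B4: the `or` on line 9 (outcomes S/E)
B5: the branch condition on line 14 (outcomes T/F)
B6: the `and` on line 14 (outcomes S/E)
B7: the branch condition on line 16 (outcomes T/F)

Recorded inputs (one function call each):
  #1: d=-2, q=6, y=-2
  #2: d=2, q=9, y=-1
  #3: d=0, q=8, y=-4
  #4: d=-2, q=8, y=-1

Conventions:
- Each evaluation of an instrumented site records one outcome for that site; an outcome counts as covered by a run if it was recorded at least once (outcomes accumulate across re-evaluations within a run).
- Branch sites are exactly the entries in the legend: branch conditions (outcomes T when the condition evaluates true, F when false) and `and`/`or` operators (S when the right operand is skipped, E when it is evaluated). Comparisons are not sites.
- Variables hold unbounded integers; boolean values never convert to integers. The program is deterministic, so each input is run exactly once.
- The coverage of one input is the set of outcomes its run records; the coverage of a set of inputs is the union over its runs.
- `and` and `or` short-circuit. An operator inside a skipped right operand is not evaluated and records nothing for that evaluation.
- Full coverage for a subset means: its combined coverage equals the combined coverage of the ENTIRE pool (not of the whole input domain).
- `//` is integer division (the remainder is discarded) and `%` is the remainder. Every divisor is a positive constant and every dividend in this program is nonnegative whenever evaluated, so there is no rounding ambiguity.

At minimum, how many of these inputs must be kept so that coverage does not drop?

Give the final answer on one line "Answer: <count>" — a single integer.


test 1 (d=-2, q=6, y=-2) fires B1->F, B4->S, B3->T, B6->E, B5->F, B7->F; hits B1=F, B3=T, B4=S, B5=F, B6=E, B7=F
test 2 (d=2, q=9, y=-1) fires B1->T, B2->T, B6->E, B5->T; hits B1=T, B2=T, B5=T, B6=E
test 3 (d=0, q=8, y=-4) fires B1->F, B4->E, B3->F, B6->E, B5->F, B7->T; hits B1=F, B3=F, B4=E, B5=F, B6=E, B7=T
test 4 (d=-2, q=8, y=-1) fires B1->T, B2->T, B6->E, B5->F, B7->F; hits B1=T, B2=T, B5=F, B6=E, B7=F
union over all inputs: B1=T, B1=F, B2=T, B3=T, B3=F, B4=S, B4=E, B5=T, B5=F, B6=E, B7=T, B7=F (12 outcomes)
checked all size-1 subsets: none covers 12 outcomes (max 6/12)
checked all size-2 subsets: none covers 12 outcomes (max 9/12)
inputs {1, 2, 3} (size 3) cover everything; no size-3 subset with a lexicographically smaller index list covers all 12
Answer: 3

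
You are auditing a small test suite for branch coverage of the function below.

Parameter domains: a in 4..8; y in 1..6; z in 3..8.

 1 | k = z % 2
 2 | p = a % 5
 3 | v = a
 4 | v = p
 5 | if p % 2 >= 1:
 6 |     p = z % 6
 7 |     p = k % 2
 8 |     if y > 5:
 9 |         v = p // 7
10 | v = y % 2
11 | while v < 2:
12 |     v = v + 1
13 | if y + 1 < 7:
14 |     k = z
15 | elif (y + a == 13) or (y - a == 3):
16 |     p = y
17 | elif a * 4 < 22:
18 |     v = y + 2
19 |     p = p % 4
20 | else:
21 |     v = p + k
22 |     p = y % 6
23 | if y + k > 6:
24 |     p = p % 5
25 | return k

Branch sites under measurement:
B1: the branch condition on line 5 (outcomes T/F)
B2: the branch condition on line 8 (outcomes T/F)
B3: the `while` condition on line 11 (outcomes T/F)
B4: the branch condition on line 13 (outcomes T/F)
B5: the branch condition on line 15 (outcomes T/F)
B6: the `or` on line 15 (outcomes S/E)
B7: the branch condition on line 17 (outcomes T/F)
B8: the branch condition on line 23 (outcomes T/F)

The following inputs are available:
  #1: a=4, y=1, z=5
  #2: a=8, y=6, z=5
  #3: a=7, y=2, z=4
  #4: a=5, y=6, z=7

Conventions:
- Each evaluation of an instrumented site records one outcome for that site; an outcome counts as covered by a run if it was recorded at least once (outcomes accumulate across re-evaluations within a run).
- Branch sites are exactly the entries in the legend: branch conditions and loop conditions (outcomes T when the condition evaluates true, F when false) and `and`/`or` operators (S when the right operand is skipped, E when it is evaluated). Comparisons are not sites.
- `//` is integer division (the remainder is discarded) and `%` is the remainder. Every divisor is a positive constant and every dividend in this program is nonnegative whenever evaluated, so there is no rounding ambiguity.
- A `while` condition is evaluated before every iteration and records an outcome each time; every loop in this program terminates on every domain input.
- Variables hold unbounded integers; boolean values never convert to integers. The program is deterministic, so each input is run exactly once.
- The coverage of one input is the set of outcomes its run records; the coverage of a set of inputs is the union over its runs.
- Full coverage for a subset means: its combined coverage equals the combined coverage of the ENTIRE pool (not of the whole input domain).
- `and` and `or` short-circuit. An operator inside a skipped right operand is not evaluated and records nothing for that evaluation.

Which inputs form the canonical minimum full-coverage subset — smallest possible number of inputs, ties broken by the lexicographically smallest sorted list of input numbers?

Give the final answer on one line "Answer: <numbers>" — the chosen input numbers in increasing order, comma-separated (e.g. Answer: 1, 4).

run #1 (a=4, y=1, z=5) runs B1->F, B3->T, B3->F, B4->T, B8->F; records B1=F, B3=T, B3=F, B4=T, B8=F
run #2 (a=8, y=6, z=5) runs B1->T, B2->T, B3->T, B3->T, B3->F, B4->F, B6->E, B5->F, B7->F, B8->T; records B1=T, B2=T, B3=T, B3=F, B4=F, B5=F, B6=E, B7=F, B8=T
run #3 (a=7, y=2, z=4) runs B1->F, B3->T, B3->T, B3->F, B4->T, B8->F; records B1=F, B3=T, B3=F, B4=T, B8=F
run #4 (a=5, y=6, z=7) runs B1->F, B3->T, B3->T, B3->F, B4->F, B6->E, B5->F, B7->T, B8->T; records B1=F, B3=T, B3=F, B4=F, B5=F, B6=E, B7=T, B8=T
pool-wide coverage (13 outcomes): B1=T, B1=F, B2=T, B3=T, B3=F, B4=T, B4=F, B5=F, B6=E, B7=T, B7=F, B8=T, B8=F
every size-1 subset falls short of the 13 outcomes (best: 9/13)
every size-2 subset falls short of the 13 outcomes (best: 12/13)
the canonical winner is {1, 2, 4}: size 3, full 13-outcome coverage, earliest index list among size-3 covers

Answer: 1, 2, 4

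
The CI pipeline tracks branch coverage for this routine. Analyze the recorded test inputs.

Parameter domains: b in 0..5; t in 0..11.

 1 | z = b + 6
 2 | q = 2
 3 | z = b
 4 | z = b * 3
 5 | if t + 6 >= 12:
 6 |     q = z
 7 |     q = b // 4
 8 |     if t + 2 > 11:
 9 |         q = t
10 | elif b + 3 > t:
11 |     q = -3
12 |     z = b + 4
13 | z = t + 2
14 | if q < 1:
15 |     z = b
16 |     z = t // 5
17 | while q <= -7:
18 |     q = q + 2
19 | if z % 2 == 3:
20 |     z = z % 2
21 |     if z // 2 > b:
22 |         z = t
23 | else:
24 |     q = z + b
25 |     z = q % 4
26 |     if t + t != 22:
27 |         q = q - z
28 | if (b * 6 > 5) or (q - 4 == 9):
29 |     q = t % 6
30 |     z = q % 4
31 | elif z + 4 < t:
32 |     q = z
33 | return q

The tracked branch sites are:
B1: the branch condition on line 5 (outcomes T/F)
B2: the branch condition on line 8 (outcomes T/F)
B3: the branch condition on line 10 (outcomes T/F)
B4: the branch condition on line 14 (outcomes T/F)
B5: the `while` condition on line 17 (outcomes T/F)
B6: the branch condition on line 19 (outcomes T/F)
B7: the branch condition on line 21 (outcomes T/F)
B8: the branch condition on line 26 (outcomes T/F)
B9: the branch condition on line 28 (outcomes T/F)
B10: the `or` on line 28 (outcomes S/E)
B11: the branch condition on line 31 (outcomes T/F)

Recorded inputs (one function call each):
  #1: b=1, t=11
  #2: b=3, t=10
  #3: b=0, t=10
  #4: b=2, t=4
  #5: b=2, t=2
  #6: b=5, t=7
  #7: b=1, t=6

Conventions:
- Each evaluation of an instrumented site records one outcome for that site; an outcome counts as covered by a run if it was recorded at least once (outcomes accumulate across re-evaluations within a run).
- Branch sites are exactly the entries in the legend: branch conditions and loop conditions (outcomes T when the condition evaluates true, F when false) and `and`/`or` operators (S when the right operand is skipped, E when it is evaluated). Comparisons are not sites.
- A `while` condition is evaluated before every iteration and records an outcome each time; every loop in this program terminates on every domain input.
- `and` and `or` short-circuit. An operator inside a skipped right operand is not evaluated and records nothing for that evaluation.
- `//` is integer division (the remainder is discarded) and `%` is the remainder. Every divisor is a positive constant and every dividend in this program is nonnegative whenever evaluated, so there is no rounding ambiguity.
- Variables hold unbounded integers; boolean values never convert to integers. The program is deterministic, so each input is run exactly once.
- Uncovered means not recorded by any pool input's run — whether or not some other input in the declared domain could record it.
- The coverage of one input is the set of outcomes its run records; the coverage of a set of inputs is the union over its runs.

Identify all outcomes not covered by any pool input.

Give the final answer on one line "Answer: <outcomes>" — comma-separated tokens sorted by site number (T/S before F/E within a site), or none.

#1 (b=1, t=11) -> B1->T, B2->T, B4->F, B5->F, B6->F, B8->F, B10->S, B9->T; covered: B1=T, B2=T, B4=F, B5=F, B6=F, B8=F, B9=T, B10=S
#2 (b=3, t=10) -> B1->T, B2->T, B4->F, B5->F, B6->F, B8->T, B10->S, B9->T; covered: B1=T, B2=T, B4=F, B5=F, B6=F, B8=T, B9=T, B10=S
#3 (b=0, t=10) -> B1->T, B2->T, B4->F, B5->F, B6->F, B8->T, B10->E, B9->F, B11->T; covered: B1=T, B2=T, B4=F, B5=F, B6=F, B8=T, B9=F, B10=E, B11=T
#4 (b=2, t=4) -> B1->F, B3->T, B4->T, B5->F, B6->F, B8->T, B10->S, B9->T; covered: B1=F, B3=T, B4=T, B5=F, B6=F, B8=T, B9=T, B10=S
#5 (b=2, t=2) -> B1->F, B3->T, B4->T, B5->F, B6->F, B8->T, B10->S, B9->T; covered: B1=F, B3=T, B4=T, B5=F, B6=F, B8=T, B9=T, B10=S
#6 (b=5, t=7) -> B1->T, B2->F, B4->F, B5->F, B6->F, B8->T, B10->S, B9->T; covered: B1=T, B2=F, B4=F, B5=F, B6=F, B8=T, B9=T, B10=S
#7 (b=1, t=6) -> B1->T, B2->F, B4->T, B5->F, B6->F, B8->T, B10->S, B9->T; covered: B1=T, B2=F, B4=T, B5=F, B6=F, B8=T, B9=T, B10=S
union over the pool: B1=T, B1=F, B2=T, B2=F, B3=T, B4=T, B4=F, B5=F, B6=F, B8=T, B8=F, B9=T, B9=F, B10=S, B10=E, B11=T
uncovered (6 of 22): B3=F, B5=T, B6=T, B7=T, B7=F, B11=F

Answer: B3=F, B5=T, B6=T, B7=T, B7=F, B11=F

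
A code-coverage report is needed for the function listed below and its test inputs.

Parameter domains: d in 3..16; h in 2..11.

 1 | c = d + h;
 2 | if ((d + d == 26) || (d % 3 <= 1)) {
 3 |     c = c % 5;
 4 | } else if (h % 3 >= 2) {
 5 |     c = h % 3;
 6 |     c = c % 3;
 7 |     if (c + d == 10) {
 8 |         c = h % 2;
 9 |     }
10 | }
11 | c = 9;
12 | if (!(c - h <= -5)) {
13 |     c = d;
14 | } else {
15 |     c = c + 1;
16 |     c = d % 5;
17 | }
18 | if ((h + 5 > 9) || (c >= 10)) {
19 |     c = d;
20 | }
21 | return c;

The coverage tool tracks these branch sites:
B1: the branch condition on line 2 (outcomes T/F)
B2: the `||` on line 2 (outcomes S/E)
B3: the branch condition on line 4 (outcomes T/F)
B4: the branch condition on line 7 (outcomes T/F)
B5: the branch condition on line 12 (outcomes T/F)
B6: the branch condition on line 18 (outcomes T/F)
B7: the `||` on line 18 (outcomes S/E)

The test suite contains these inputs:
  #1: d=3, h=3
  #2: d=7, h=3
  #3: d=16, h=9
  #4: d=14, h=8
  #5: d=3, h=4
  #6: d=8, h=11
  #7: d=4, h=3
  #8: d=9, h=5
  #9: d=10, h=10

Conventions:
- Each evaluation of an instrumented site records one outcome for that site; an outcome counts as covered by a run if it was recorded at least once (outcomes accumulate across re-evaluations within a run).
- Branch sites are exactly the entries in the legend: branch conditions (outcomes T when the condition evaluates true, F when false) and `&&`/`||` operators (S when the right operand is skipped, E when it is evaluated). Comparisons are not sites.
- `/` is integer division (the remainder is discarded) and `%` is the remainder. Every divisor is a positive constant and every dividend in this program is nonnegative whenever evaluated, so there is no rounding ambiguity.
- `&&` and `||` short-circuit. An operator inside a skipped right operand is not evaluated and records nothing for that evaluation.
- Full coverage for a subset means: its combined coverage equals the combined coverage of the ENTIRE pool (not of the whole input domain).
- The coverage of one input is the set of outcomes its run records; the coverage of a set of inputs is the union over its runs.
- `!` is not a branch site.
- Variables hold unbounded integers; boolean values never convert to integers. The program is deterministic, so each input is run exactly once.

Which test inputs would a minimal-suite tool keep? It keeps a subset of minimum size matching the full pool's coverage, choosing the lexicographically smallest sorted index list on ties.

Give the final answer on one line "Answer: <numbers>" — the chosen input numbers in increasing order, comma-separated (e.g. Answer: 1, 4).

test 1 (d=3, h=3) fires B2->E, B1->T, B5->T, B7->E, B6->F; hits B1=T, B2=E, B5=T, B6=F, B7=E
test 2 (d=7, h=3) fires B2->E, B1->T, B5->T, B7->E, B6->F; hits B1=T, B2=E, B5=T, B6=F, B7=E
test 3 (d=16, h=9) fires B2->E, B1->T, B5->T, B7->S, B6->T; hits B1=T, B2=E, B5=T, B6=T, B7=S
test 4 (d=14, h=8) fires B2->E, B1->F, B3->T, B4->F, B5->T, B7->S, B6->T; hits B1=F, B2=E, B3=T, B4=F, B5=T, B6=T, B7=S
test 5 (d=3, h=4) fires B2->E, B1->T, B5->T, B7->E, B6->F; hits B1=T, B2=E, B5=T, B6=F, B7=E
test 6 (d=8, h=11) fires B2->E, B1->F, B3->T, B4->T, B5->T, B7->S, B6->T; hits B1=F, B2=E, B3=T, B4=T, B5=T, B6=T, B7=S
test 7 (d=4, h=3) fires B2->E, B1->T, B5->T, B7->E, B6->F; hits B1=T, B2=E, B5=T, B6=F, B7=E
test 8 (d=9, h=5) fires B2->E, B1->T, B5->T, B7->S, B6->T; hits B1=T, B2=E, B5=T, B6=T, B7=S
test 9 (d=10, h=10) fires B2->E, B1->T, B5->T, B7->S, B6->T; hits B1=T, B2=E, B5=T, B6=T, B7=S
the full pool covers 11 outcomes: B1=T, B1=F, B2=E, B3=T, B4=T, B4=F, B5=T, B6=T, B6=F, B7=S, B7=E
checked all size-1 subsets: none covers 11 outcomes (max 7/11)
checked all size-2 subsets: none covers 11 outcomes (max 10/11)
size 3: inputs {1, 4, 6} cover all 11 outcomes, and no lexicographically smaller subset of this size does

Answer: 1, 4, 6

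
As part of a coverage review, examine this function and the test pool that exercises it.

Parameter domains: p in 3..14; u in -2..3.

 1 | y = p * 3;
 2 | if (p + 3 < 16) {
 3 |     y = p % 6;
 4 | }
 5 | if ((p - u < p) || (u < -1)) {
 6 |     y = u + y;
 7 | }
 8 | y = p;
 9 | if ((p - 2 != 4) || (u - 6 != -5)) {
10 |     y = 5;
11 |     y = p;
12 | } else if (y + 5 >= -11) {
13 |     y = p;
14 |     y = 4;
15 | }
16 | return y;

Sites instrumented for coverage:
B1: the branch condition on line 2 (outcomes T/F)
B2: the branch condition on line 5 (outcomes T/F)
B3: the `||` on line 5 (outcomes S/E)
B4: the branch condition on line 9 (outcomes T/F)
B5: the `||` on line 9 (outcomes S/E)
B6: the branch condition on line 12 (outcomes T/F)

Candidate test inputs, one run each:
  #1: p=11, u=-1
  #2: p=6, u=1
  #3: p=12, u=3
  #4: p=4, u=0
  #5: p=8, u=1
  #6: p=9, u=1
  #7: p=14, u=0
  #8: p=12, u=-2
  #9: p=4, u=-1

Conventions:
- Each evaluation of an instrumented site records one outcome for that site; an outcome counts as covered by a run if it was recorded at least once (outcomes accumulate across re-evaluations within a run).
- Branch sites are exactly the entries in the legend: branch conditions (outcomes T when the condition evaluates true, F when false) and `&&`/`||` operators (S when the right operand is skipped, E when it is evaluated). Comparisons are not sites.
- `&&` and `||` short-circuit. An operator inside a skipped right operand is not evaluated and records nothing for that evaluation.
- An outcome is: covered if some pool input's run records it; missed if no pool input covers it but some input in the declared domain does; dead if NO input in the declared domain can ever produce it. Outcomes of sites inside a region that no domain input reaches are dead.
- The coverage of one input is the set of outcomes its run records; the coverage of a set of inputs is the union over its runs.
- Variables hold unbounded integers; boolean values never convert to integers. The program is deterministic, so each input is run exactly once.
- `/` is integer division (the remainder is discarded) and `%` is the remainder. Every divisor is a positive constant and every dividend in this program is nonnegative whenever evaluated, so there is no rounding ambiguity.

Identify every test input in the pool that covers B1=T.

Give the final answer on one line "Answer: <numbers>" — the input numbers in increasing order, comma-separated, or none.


input #1 (p=11, u=-1): covers B1=T
input #2 (p=6, u=1): covers B1=T
input #3 (p=12, u=3): covers B1=T
input #4 (p=4, u=0): covers B1=T
input #5 (p=8, u=1): covers B1=T
input #6 (p=9, u=1): covers B1=T
input #7 (p=14, u=0): misses B1=T
input #8 (p=12, u=-2): covers B1=T
input #9 (p=4, u=-1): covers B1=T
Answer: 1, 2, 3, 4, 5, 6, 8, 9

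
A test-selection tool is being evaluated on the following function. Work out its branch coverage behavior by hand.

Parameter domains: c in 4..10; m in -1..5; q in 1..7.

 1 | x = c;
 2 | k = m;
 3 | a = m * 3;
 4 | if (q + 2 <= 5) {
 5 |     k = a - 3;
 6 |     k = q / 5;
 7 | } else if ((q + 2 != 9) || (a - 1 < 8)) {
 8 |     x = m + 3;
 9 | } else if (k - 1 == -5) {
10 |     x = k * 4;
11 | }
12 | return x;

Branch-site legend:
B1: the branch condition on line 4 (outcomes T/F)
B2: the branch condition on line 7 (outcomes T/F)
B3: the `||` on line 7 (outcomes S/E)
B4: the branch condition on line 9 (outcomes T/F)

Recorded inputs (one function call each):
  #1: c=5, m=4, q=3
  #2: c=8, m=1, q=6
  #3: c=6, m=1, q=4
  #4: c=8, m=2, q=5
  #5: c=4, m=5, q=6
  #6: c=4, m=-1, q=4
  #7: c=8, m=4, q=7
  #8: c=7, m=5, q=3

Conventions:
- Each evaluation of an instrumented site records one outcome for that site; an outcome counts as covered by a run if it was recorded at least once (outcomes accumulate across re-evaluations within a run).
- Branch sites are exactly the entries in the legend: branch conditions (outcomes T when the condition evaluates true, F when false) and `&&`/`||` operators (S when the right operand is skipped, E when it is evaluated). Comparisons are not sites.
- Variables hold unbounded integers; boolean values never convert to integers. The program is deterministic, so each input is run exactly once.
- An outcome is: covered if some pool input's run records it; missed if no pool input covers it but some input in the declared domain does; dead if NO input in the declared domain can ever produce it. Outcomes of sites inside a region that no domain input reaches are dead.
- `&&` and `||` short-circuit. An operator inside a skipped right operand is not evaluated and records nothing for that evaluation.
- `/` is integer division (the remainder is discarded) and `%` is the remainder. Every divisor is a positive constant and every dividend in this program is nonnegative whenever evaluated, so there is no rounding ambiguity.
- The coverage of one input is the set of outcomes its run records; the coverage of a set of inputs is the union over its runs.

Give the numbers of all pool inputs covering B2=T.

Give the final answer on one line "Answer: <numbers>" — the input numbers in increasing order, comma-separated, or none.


input #1 (c=5, m=4, q=3): never hits B2=T
input #2 (c=8, m=1, q=6): hits B2=T
input #3 (c=6, m=1, q=4): hits B2=T
input #4 (c=8, m=2, q=5): hits B2=T
input #5 (c=4, m=5, q=6): hits B2=T
input #6 (c=4, m=-1, q=4): hits B2=T
input #7 (c=8, m=4, q=7): never hits B2=T
input #8 (c=7, m=5, q=3): never hits B2=T
Answer: 2, 3, 4, 5, 6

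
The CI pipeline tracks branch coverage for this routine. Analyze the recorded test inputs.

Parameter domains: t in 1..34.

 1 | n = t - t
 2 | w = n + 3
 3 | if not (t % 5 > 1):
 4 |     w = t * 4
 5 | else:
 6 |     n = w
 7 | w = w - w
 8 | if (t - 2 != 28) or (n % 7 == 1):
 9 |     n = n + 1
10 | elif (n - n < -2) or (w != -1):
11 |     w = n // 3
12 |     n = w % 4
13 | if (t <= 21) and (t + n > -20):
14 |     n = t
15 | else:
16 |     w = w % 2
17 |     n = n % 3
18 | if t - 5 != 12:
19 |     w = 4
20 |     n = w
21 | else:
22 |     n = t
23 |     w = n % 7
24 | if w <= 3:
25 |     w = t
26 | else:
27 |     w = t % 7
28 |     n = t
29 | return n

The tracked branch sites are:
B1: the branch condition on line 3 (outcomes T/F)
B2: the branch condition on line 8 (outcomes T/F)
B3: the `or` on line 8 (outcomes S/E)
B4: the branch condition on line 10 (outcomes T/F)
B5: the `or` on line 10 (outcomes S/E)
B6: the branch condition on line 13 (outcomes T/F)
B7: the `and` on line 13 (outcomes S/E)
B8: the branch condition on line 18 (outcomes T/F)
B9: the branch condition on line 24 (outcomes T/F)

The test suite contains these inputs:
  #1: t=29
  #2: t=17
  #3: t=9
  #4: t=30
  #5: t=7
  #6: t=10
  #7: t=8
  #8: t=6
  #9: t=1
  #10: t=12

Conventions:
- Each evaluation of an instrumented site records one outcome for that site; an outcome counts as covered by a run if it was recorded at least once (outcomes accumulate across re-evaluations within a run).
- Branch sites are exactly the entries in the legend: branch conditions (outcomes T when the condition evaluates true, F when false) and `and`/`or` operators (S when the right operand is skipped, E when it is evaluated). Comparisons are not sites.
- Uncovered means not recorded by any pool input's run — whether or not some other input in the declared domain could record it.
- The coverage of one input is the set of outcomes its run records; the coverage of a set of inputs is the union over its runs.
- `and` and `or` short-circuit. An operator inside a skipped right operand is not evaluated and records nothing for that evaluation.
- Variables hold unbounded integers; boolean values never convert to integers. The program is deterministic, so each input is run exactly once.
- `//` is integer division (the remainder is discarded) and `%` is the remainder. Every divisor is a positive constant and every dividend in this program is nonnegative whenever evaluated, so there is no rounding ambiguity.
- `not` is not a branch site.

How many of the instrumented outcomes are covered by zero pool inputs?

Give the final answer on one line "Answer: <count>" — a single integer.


input #1, t=29: events B1->F, B3->S, B2->T, B7->S, B6->F, B8->T, B9->F; outcomes B1=F, B2=T, B3=S, B6=F, B7=S, B8=T, B9=F
input #2, t=17: events B1->F, B3->S, B2->T, B7->E, B6->T, B8->F, B9->T; outcomes B1=F, B2=T, B3=S, B6=T, B7=E, B8=F, B9=T
input #3, t=9: events B1->F, B3->S, B2->T, B7->E, B6->T, B8->T, B9->F; outcomes B1=F, B2=T, B3=S, B6=T, B7=E, B8=T, B9=F
input #4, t=30: events B1->T, B3->E, B2->F, B5->E, B4->T, B7->S, B6->F, B8->T, B9->F; outcomes B1=T, B2=F, B3=E, B4=T, B5=E, B6=F, B7=S, B8=T, B9=F
input #5, t=7: events B1->F, B3->S, B2->T, B7->E, B6->T, B8->T, B9->F; outcomes B1=F, B2=T, B3=S, B6=T, B7=E, B8=T, B9=F
input #6, t=10: events B1->T, B3->S, B2->T, B7->E, B6->T, B8->T, B9->F; outcomes B1=T, B2=T, B3=S, B6=T, B7=E, B8=T, B9=F
input #7, t=8: events B1->F, B3->S, B2->T, B7->E, B6->T, B8->T, B9->F; outcomes B1=F, B2=T, B3=S, B6=T, B7=E, B8=T, B9=F
input #8, t=6: events B1->T, B3->S, B2->T, B7->E, B6->T, B8->T, B9->F; outcomes B1=T, B2=T, B3=S, B6=T, B7=E, B8=T, B9=F
input #9, t=1: events B1->T, B3->S, B2->T, B7->E, B6->T, B8->T, B9->F; outcomes B1=T, B2=T, B3=S, B6=T, B7=E, B8=T, B9=F
input #10, t=12: events B1->F, B3->S, B2->T, B7->E, B6->T, B8->T, B9->F; outcomes B1=F, B2=T, B3=S, B6=T, B7=E, B8=T, B9=F
union over the pool: B1=T, B1=F, B2=T, B2=F, B3=S, B3=E, B4=T, B5=E, B6=T, B6=F, B7=S, B7=E, B8=T, B8=F, B9=T, B9=F
uncovered (2 of 18): B4=F, B5=S
Answer: 2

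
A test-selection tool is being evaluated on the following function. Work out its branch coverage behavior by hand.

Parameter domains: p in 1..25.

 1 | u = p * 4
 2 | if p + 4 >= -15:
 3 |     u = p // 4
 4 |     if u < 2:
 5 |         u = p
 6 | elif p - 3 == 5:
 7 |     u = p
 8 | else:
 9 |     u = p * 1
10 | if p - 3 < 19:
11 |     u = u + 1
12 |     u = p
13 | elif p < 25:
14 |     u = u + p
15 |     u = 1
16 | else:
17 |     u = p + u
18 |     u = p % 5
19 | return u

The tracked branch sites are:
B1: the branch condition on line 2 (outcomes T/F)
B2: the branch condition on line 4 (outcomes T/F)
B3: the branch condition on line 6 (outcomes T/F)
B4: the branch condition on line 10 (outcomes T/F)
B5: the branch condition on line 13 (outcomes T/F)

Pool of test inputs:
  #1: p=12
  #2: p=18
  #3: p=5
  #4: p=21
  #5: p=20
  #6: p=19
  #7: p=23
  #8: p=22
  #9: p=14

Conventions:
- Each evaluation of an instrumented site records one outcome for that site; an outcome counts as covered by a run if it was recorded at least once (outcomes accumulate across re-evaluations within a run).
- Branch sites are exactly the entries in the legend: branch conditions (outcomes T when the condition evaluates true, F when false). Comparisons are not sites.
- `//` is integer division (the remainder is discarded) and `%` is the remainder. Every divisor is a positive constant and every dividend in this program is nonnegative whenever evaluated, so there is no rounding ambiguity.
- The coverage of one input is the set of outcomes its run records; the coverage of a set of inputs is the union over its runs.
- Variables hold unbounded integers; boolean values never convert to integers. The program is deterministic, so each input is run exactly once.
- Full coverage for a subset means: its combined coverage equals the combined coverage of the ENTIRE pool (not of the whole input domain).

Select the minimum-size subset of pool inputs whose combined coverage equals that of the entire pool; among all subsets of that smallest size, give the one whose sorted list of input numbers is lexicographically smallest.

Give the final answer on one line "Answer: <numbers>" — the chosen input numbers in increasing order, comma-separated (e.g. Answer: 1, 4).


input #1, p=12: events B1->T, B2->F, B4->T; outcomes B1=T, B2=F, B4=T
input #2, p=18: events B1->T, B2->F, B4->T; outcomes B1=T, B2=F, B4=T
input #3, p=5: events B1->T, B2->T, B4->T; outcomes B1=T, B2=T, B4=T
input #4, p=21: events B1->T, B2->F, B4->T; outcomes B1=T, B2=F, B4=T
input #5, p=20: events B1->T, B2->F, B4->T; outcomes B1=T, B2=F, B4=T
input #6, p=19: events B1->T, B2->F, B4->T; outcomes B1=T, B2=F, B4=T
input #7, p=23: events B1->T, B2->F, B4->F, B5->T; outcomes B1=T, B2=F, B4=F, B5=T
input #8, p=22: events B1->T, B2->F, B4->F, B5->T; outcomes B1=T, B2=F, B4=F, B5=T
input #9, p=14: events B1->T, B2->F, B4->T; outcomes B1=T, B2=F, B4=T
union over all inputs: B1=T, B2=T, B2=F, B4=T, B4=F, B5=T (6 outcomes)
checked all size-1 subsets: none covers 6 outcomes (max 4/6)
size 2: inputs {3, 7} cover all 6 outcomes, and no lexicographically smaller subset of this size does
Answer: 3, 7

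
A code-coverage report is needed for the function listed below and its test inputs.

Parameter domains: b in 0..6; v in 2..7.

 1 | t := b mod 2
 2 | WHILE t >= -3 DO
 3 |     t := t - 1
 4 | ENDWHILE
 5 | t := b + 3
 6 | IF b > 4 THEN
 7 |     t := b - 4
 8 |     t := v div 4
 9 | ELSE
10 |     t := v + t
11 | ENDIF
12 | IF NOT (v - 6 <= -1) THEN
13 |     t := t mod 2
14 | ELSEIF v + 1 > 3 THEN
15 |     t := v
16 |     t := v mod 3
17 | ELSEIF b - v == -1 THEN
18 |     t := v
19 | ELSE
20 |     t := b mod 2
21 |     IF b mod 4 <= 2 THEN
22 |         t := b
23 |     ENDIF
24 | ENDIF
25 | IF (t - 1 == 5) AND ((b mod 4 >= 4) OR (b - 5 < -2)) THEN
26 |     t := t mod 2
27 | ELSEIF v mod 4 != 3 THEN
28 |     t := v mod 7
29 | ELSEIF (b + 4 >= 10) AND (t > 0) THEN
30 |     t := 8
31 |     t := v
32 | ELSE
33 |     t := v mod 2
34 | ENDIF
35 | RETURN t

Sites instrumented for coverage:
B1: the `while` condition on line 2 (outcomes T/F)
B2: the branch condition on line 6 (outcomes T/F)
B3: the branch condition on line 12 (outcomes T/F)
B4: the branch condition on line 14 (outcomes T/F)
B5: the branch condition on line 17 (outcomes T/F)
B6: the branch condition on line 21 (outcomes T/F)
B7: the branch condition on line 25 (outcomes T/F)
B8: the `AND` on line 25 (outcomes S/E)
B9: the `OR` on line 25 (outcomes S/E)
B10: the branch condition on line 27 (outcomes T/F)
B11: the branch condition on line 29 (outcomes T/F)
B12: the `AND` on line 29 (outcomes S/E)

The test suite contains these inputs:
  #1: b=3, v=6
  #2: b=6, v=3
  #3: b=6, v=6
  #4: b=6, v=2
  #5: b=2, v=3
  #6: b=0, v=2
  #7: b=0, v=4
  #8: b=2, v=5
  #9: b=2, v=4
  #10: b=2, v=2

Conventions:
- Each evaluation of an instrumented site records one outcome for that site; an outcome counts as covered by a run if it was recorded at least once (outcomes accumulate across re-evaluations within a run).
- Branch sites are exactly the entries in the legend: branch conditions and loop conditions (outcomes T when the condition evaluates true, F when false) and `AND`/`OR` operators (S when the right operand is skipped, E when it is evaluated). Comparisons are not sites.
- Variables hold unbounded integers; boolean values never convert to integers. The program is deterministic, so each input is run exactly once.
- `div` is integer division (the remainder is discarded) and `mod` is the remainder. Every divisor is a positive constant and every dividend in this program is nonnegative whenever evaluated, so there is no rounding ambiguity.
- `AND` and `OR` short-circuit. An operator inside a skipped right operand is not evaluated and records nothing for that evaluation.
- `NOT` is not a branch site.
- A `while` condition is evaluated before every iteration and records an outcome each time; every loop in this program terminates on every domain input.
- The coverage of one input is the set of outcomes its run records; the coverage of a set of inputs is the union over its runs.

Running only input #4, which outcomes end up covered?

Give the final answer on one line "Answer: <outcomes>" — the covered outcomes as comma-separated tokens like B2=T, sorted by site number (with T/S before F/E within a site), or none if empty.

Tracing the run of input #4 (b=6, v=2):
  B1->T, B1->T, B1->T, B1->T, B1->F, B2->T, B3->F, B4->F, B5->F, B6->T
  B8->E, B9->E, B7->F, B10->T
distinct outcomes covered: B1=T, B1=F, B2=T, B3=F, B4=F, B5=F, B6=T, B7=F, B8=E, B9=E, B10=T

Answer: B1=T, B1=F, B2=T, B3=F, B4=F, B5=F, B6=T, B7=F, B8=E, B9=E, B10=T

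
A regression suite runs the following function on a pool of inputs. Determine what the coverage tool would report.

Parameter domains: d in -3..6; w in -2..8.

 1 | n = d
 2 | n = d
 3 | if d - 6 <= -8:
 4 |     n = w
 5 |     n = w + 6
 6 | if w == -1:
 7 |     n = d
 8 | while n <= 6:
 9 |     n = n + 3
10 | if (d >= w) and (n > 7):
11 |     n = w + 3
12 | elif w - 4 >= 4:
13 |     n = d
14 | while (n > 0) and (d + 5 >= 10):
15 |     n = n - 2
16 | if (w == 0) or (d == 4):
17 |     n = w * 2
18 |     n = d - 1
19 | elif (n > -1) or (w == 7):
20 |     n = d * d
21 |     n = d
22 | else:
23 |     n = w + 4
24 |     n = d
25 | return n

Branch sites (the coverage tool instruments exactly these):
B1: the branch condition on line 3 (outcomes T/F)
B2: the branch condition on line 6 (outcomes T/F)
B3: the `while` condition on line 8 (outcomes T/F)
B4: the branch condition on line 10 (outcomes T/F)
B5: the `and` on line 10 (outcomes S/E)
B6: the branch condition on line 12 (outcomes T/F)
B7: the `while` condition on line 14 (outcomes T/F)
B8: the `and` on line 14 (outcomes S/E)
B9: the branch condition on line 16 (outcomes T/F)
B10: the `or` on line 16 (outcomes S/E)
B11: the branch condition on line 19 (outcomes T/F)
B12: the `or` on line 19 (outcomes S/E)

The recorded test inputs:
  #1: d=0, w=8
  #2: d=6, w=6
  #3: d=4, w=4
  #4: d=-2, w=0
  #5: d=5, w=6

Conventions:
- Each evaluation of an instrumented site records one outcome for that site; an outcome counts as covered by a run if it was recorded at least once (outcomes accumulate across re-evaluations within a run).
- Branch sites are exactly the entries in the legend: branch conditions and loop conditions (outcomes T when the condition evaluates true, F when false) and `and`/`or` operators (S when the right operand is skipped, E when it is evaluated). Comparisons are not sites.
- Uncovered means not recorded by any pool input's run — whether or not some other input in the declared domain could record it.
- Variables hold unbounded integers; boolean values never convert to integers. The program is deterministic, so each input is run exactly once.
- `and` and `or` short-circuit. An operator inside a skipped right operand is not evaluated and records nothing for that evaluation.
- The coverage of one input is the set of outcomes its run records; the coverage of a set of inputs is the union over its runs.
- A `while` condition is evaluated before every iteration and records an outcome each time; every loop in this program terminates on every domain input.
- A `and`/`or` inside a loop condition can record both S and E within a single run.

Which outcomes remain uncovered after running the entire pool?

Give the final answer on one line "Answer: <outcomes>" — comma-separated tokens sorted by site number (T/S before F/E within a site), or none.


input #1 (d=0, w=8): events B1->F, B2->F, B3->T, B3->T, B3->T, B3->F, B5->S, B4->F, B6->T, B8->S, B7->F, B10->E, B9->F, B12->S, ...; covers B1=F, B2=F, B3=T, B3=F, B4=F, B5=S, B6=T, B7=F, B8=S, B9=F, B10=E, B11=T, B12=S
input #2 (d=6, w=6): events B1->F, B2->F, B3->T, B3->F, B5->E, B4->T, B8->E, B7->T, B8->E, B7->T, B8->E, B7->T, B8->E, B7->T, ...; covers B1=F, B2=F, B3=T, B3=F, B4=T, B5=E, B7=T, B7=F, B8=S, B8=E, B9=F, B10=E, B11=F, B12=E
input #3 (d=4, w=4): events B1->F, B2->F, B3->T, B3->F, B5->E, B4->F, B6->F, B8->E, B7->F, B10->E, B9->T; covers B1=F, B2=F, B3=T, B3=F, B4=F, B5=E, B6=F, B7=F, B8=E, B9=T, B10=E
input #4 (d=-2, w=0): events B1->T, B2->F, B3->T, B3->F, B5->S, B4->F, B6->F, B8->E, B7->F, B10->S, B9->T; covers B1=T, B2=F, B3=T, B3=F, B4=F, B5=S, B6=F, B7=F, B8=E, B9=T, B10=S
input #5 (d=5, w=6): events B1->F, B2->F, B3->T, B3->F, B5->S, B4->F, B6->F, B8->E, B7->T, B8->E, B7->T, B8->E, B7->T, B8->E, ...; covers B1=F, B2=F, B3=T, B3=F, B4=F, B5=S, B6=F, B7=T, B7=F, B8=S, B8=E, B9=F, B10=E, B11=T, B12=S
union over the pool: B1=T, B1=F, B2=F, B3=T, B3=F, B4=T, B4=F, B5=S, B5=E, B6=T, B6=F, B7=T, B7=F, B8=S, B8=E, B9=T, B9=F, B10=S, B10=E, B11=T, B11=F, B12=S, B12=E
uncovered (1 of 24): B2=T
Answer: B2=T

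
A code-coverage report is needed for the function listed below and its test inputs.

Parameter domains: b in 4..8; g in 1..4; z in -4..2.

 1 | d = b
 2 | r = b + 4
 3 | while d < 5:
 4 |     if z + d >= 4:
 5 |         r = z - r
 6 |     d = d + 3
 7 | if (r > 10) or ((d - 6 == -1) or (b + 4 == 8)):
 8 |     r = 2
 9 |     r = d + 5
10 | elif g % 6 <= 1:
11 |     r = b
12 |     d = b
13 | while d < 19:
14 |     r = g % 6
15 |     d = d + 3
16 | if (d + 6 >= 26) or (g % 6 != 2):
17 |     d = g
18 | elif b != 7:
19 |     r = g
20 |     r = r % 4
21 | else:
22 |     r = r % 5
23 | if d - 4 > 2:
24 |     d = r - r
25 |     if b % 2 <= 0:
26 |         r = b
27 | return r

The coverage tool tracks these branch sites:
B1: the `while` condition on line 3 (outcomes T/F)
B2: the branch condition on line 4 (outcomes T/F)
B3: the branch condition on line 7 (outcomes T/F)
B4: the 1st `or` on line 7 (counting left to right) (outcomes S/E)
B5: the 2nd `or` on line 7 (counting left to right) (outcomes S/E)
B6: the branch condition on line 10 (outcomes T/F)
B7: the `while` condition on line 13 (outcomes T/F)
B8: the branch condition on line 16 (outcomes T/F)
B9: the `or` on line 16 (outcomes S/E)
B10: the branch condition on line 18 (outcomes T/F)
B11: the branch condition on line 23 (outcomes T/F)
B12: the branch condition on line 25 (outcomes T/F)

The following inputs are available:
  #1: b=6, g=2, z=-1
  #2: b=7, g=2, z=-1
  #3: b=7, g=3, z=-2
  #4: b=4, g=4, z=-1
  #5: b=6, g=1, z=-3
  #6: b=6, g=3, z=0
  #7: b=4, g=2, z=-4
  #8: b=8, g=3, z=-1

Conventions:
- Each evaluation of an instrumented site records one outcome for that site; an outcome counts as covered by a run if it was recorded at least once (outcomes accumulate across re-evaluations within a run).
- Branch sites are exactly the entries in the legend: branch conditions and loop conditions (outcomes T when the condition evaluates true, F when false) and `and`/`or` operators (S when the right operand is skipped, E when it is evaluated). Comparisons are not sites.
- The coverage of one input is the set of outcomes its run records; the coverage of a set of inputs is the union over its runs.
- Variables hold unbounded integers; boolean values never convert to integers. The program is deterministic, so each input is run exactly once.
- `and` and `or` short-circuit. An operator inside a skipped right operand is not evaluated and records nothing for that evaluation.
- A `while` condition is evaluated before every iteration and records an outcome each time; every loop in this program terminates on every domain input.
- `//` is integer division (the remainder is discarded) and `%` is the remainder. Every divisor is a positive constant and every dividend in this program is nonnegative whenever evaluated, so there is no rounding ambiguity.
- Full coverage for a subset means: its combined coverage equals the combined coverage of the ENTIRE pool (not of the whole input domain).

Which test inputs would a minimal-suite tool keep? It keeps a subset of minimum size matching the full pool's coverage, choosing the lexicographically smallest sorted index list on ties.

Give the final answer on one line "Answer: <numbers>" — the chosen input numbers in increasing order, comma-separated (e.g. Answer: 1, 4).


test 1 (b=6, g=2, z=-1) fires B1->F, B4->E, B5->E, B3->F, B6->F, B7->T, B7->T, B7->T, B7->T, B7->T, B7->F, B9->S, B8->T, B11->F; hits B1=F, B3=F, B4=E, B5=E, B6=F, B7=T, B7=F, B8=T, B9=S, B11=F
test 2 (b=7, g=2, z=-1) fires B1->F, B4->S, B3->T, B7->T, B7->T, B7->T, B7->T, B7->F, B9->E, B8->F, B10->F, B11->T, B12->F; hits B1=F, B3=T, B4=S, B7=T, B7=F, B8=F, B9=E, B10=F, B11=T, B12=F
test 3 (b=7, g=3, z=-2) fires B1->F, B4->S, B3->T, B7->T, B7->T, B7->T, B7->T, B7->F, B9->E, B8->T, B11->F; hits B1=F, B3=T, B4=S, B7=T, B7=F, B8=T, B9=E, B11=F
test 4 (b=4, g=4, z=-1) fires B1->T, B2->F, B1->F, B4->E, B5->E, B3->T, B7->T, B7->T, B7->T, B7->T, B7->F, B9->E, B8->T, B11->F; hits B1=T, B1=F, B2=F, B3=T, B4=E, B5=E, B7=T, B7=F, B8=T, B9=E, B11=F
test 5 (b=6, g=1, z=-3) fires B1->F, B4->E, B5->E, B3->F, B6->T, B7->T, B7->T, B7->T, B7->T, B7->T, B7->F, B9->S, B8->T, B11->F; hits B1=F, B3=F, B4=E, B5=E, B6=T, B7=T, B7=F, B8=T, B9=S, B11=F
test 6 (b=6, g=3, z=0) fires B1->F, B4->E, B5->E, B3->F, B6->F, B7->T, B7->T, B7->T, B7->T, B7->T, B7->F, B9->S, B8->T, B11->F; hits B1=F, B3=F, B4=E, B5=E, B6=F, B7=T, B7=F, B8=T, B9=S, B11=F
test 7 (b=4, g=2, z=-4) fires B1->T, B2->F, B1->F, B4->E, B5->E, B3->T, B7->T, B7->T, B7->T, B7->T, B7->F, B9->E, B8->F, B10->T, ...; hits B1=T, B1=F, B2=F, B3=T, B4=E, B5=E, B7=T, B7=F, B8=F, B9=E, B10=T, B11=T, B12=T
test 8 (b=8, g=3, z=-1) fires B1->F, B4->S, B3->T, B7->T, B7->T, B7->T, B7->T, B7->F, B9->S, B8->T, B11->F; hits B1=F, B3=T, B4=S, B7=T, B7=F, B8=T, B9=S, B11=F
pool-wide coverage (22 outcomes): B1=T, B1=F, B2=F, B3=T, B3=F, B4=S, B4=E, B5=E, B6=T, B6=F, B7=T, B7=F, B8=T, B8=F, B9=S, B9=E, B10=T, B10=F, B11=T, B11=F, B12=T, B12=F
every size-1 subset falls short of the 22 outcomes (best: 13/22)
every size-2 subset falls short of the 22 outcomes (best: 18/22)
every size-3 subset falls short of the 22 outcomes (best: 21/22)
the canonical winner is {1, 2, 5, 7}: size 4, full 22-outcome coverage, earliest index list among size-4 covers
Answer: 1, 2, 5, 7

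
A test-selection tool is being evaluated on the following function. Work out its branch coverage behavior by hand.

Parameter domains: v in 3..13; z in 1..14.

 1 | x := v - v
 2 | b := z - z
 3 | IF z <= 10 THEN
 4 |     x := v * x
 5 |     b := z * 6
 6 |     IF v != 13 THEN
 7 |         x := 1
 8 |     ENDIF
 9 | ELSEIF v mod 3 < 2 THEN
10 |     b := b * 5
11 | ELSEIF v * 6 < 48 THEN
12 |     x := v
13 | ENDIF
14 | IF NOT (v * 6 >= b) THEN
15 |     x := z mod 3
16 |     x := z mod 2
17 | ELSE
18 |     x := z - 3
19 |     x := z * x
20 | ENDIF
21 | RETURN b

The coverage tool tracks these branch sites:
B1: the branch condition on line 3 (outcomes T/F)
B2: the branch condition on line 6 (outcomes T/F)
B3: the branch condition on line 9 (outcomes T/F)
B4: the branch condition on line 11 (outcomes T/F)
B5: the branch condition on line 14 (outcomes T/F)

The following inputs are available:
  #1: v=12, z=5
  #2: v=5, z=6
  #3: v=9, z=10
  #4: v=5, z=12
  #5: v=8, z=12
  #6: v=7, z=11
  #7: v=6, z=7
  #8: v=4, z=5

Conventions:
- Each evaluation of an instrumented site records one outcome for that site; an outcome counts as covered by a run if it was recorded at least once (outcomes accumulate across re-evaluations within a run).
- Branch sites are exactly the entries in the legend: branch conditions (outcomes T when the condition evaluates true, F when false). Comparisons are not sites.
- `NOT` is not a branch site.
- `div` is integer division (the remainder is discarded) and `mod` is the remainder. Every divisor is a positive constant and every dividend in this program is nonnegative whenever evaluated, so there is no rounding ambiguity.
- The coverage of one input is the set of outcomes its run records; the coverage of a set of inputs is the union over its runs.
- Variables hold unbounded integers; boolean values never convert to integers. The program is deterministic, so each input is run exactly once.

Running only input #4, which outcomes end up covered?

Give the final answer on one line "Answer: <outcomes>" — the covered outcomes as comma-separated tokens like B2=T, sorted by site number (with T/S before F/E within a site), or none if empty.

Tracing the run of input #4 (v=5, z=12):
  B1->F, B3->F, B4->T, B5->F
deduplicating events, the covered set is: B1=F, B3=F, B4=T, B5=F

Answer: B1=F, B3=F, B4=T, B5=F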